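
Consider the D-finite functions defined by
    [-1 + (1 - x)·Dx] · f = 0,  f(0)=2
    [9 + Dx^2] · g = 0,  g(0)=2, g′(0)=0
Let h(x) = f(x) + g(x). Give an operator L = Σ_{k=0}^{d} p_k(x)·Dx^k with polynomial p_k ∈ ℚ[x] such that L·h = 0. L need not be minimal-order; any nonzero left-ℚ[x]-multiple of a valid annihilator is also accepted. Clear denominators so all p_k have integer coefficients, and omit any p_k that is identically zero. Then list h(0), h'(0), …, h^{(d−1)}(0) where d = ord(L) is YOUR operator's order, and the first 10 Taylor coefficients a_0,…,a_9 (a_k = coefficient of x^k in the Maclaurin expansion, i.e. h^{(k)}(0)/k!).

L = (135 - 162·x + 81·x^2) + (-99 + 261·x - 243·x^2 + 81·x^3)·Dx + (15 - 18·x + 9·x^2)·Dx^2 + (-11 + 29·x - 27·x^2 + 9·x^3)·Dx^3  (order 3).
h: a_k = 4, 2, -7, 2, 35/4, 2, -1/40, 2, 5209/2240, 2, …
ICs: h(0) = 4, h′(0) = 2, h′′(0) = -14.

f: a_k = 2, 2, 2, 2, 2, 2, 2, 2, 2, 2, …
g: a_k = 2, 0, -9, 0, 27/4, 0, -81/40, 0, 729/2240, 0, …
h₀=f+g: left-lcm gives L₀, ord ≤ 3.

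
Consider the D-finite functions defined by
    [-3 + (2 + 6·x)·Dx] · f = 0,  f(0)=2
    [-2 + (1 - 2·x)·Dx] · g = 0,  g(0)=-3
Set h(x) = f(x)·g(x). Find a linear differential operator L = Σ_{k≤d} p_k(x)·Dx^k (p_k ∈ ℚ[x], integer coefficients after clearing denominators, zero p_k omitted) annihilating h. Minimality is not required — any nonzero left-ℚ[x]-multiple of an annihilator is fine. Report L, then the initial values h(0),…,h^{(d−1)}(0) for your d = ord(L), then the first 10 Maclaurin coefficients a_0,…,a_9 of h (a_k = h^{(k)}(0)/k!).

L = (7 + 6·x) + (-2 - 2·x + 12·x^2)·Dx  (order 1).
h: a_k = -6, -21, -141/4, -645/8, -9105/64, -41523/128, -286257/512, -1361541/1024, -35125305/16384, -182721255/32768, …
ICs: h(0) = -6.

f: a_k = 2, 3, -9/4, 27/8, -405/64, 1701/128, -15309/512, 72171/1024, -2814669/16384, 14073345/32768, …
g: a_k = -3, -6, -12, -24, -48, -96, -192, -384, -768, -1536, …
Product ⇒ symmetric product L₀, ord ≤ 1.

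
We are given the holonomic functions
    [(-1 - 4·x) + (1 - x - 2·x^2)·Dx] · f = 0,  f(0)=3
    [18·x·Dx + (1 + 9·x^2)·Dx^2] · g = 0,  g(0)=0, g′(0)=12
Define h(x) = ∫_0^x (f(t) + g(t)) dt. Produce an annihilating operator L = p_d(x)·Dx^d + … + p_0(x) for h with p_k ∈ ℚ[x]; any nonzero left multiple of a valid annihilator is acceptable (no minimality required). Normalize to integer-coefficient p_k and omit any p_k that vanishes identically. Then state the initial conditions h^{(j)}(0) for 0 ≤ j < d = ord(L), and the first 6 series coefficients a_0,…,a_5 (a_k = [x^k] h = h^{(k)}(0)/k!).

f: a_k = 3, 3, 9, 15, 33, 63, …
g: a_k = 0, 12, 0, -36, 0, 972/5, …
h₀=f+g: left-lcm gives L₀, ord ≤ 3.
h=∫h₀ ⇒ L = L₀·Dx.
L = (-18 + 72·x + 918·x^2 + 1872·x^3 + 4608·x^4 + 1296·x^6)·Dx^2 + (8 + 30·x + 278·x^3 + 1788·x^4 + 3216·x^5 + 324·x^6 + 1296·x^7)·Dx^3 + (-1 - 4·x - 24·x^2 - 4·x^3 - 103·x^4 + 300·x^5 + 312·x^6 + 108·x^7 + 216·x^8)·Dx^4  (order 4).
h: a_k = 0, 3, 15/2, 3, -21/4, 33/5, …
ICs: h(0) = 0, h′(0) = 3, h′′(0) = 15, h′′′(0) = 18.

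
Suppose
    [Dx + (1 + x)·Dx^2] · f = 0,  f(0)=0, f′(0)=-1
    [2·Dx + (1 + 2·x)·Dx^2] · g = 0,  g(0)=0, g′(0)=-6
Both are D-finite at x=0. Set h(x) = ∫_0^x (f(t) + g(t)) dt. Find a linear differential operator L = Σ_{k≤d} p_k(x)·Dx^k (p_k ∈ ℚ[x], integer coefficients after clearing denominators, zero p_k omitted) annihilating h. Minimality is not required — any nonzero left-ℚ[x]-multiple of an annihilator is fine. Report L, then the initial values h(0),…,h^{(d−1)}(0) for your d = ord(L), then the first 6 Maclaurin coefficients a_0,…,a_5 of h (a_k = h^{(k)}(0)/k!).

f: a_k = 0, -1, 1/2, -1/3, 1/4, -1/5, …
g: a_k = 0, -6, 6, -8, 12, -96/5, …
Weyl lclm of L_f,L_g ⇒ L₀ (ord ≤ 4).
∫: right-multiply L₀ by Dx.
L = 4·Dx^2 + (6 + 8·x)·Dx^3 + (1 + 3·x + 2·x^2)·Dx^4  (order 4).
h: a_k = 0, 0, -7/2, 13/6, -25/12, 49/20, …
ICs: h(0) = 0, h′(0) = 0, h′′(0) = -7, h′′′(0) = 13.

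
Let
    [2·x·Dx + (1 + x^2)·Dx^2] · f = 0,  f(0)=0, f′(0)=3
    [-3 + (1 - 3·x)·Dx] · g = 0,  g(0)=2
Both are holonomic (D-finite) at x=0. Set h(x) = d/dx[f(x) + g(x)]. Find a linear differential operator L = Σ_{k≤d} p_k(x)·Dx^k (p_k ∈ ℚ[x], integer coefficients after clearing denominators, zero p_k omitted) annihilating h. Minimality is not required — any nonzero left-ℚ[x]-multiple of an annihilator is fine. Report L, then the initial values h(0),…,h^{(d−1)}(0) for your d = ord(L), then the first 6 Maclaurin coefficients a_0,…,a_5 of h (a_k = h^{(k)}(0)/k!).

f: a_k = 0, 3, 0, -1, 0, 3/5, …
g: a_k = 2, 6, 18, 54, 162, 486, …
Sum ⇒ L₀ = lclm(L_f,L_g) in ℚ(x)⟨Dx⟩.
Derive L from L₀ (diff closure).
L = (6 - 72·x - 18·x^2) + (-28 + 6·x - 60·x^2 - 18·x^3)·Dx + (3 - 8·x - 8·x^3 - 3·x^4)·Dx^2  (order 2).
h: a_k = 9, 36, 159, 648, 2433, 8748, …
ICs: h(0) = 9, h′(0) = 36.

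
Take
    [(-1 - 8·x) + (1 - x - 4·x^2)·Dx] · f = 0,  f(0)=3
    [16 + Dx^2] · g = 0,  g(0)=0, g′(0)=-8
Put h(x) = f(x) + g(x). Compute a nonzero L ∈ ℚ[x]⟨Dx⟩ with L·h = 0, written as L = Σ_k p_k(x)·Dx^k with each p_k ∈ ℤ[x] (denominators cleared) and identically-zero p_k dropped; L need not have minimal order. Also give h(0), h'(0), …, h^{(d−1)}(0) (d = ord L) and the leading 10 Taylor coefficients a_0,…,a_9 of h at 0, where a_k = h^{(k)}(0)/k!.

L = (560 + 4608·x + 1664·x^2 + 6144·x^3 + 10240·x^4 + 16384·x^5) + (-208 + 272·x + 896·x^2 - 1408·x^3 - 1536·x^4 + 6144·x^5 + 8192·x^6)·Dx + (35 + 288·x + 104·x^2 + 384·x^3 + 640·x^4 + 1024·x^5)·Dx^2 + (-13 + 17·x + 56·x^2 - 88·x^3 - 96·x^4 + 384·x^5 + 512·x^6)·Dx^3  (order 3).
h: a_k = 3, -5, 15, 145/3, 87, 2669/15, 543, 418793/315, 3495, 24907049/2835, …
ICs: h(0) = 3, h′(0) = -5, h′′(0) = 30.

f: a_k = 3, 3, 15, 27, 87, 195, 543, 1323, 3495, 8787, …
g: a_k = 0, -8, 0, 64/3, 0, -256/15, 0, 2048/315, 0, -4096/2835, …
Weyl lclm of L_f,L_g ⇒ L₀ (ord ≤ 3).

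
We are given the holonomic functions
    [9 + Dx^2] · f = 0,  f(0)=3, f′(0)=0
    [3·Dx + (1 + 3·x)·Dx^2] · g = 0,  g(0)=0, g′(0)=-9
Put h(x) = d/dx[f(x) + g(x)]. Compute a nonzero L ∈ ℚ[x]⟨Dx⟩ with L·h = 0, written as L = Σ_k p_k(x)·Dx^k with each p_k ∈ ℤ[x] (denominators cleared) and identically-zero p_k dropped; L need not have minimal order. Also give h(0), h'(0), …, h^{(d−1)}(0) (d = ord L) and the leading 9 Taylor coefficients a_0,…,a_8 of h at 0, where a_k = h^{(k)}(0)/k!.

L = (63 + 54·x + 81·x^2) + (9 + 45·x + 81·x^2 + 81·x^3)·Dx + (7 + 6·x + 9·x^2)·Dx^2 + (1 + 5·x + 9·x^2 + 9·x^3)·Dx^3  (order 3).
h: a_k = -9, 0, -81, 567/2, -729, 86751/40, -6561, 11024667/560, -59049, …
ICs: h(0) = -9, h′(0) = 0, h′′(0) = -162.

f: a_k = 3, 0, -27/2, 0, 81/8, 0, -243/80, 0, 2187/4480, …
g: a_k = 0, -9, 27/2, -27, 243/4, -729/5, 729/2, -6561/7, 19683/8, …
f+g: L₀ = lclm(L_f,L_g), ord ≤ 2+2.
h=h₀': d/dx-closure on L₀ ⇒ L.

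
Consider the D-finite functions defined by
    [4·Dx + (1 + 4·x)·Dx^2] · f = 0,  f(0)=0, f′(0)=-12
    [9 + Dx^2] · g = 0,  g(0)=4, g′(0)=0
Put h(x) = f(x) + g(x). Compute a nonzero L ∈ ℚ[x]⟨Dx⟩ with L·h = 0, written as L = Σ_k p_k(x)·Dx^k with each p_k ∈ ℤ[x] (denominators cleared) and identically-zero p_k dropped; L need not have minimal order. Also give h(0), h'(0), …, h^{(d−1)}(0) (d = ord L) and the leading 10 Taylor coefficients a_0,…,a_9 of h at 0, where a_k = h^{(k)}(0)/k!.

L = (3780 + 2592·x + 5184·x^2)·Dx + (369 + 2124·x + 3888·x^2 + 5184·x^3)·Dx^2 + (420 + 288·x + 576·x^2)·Dx^3 + (41 + 236·x + 432·x^2 + 576·x^3)·Dx^4  (order 4).
h: a_k = 4, -12, 6, -64, 411/2, -3072/5, 40879/20, -49152/7, 27525849/1120, -262144/3, …
ICs: h(0) = 4, h′(0) = -12, h′′(0) = 12, h′′′(0) = -384.

f: a_k = 0, -12, 24, -64, 192, -3072/5, 2048, -49152/7, 24576, -262144/3, …
g: a_k = 4, 0, -18, 0, 27/2, 0, -81/20, 0, 729/1120, 0, …
Weyl lclm of L_f,L_g ⇒ L₀ (ord ≤ 4).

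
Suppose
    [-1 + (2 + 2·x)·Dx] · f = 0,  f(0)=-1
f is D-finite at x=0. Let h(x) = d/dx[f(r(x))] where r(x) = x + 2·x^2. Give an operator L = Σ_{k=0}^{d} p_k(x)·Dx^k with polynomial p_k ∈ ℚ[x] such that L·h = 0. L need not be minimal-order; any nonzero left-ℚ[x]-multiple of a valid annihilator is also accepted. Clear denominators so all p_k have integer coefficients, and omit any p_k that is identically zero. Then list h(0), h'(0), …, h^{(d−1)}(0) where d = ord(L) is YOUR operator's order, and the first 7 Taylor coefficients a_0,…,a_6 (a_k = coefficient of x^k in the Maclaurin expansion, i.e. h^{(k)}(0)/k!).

f: a_k = -1, -1/2, 1/8, -1/16, 5/128, -7/256, 21/1024, …
L₀ from L_f via x↦r, Dx↦r'^{-1}Dx.
h₀' ⇒ L via d/dx closure of L₀.
L = 7 + (-2 - 10·x - 12·x^2 - 16·x^3)·Dx  (order 1).
h: a_k = -1/2, -7/4, 21/16, 21/32, -595/256, 567/512, 5537/2048, …
ICs: h(0) = -1/2.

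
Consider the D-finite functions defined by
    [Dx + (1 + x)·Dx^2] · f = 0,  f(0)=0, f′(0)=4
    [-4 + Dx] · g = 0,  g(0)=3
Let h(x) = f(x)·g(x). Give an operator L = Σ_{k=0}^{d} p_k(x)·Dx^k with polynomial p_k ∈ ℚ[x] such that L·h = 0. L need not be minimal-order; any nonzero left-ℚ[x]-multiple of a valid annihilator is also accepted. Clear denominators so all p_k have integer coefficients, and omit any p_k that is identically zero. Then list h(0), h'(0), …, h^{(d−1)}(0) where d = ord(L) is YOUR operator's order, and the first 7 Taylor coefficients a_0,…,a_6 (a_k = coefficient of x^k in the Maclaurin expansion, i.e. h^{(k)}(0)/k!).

L = (12 + 16·x) + (-7 - 8·x)·Dx + (1 + x)·Dx^2  (order 2).
h: a_k = 0, 12, 42, 76, 93, 432/5, 194/3, …
ICs: h(0) = 0, h′(0) = 12.

f: a_k = 0, 4, -2, 4/3, -1, 4/5, -2/3, …
g: a_k = 3, 12, 24, 32, 32, 128/5, 256/15, …
Product ⇒ symmetric product L₀, ord ≤ 2.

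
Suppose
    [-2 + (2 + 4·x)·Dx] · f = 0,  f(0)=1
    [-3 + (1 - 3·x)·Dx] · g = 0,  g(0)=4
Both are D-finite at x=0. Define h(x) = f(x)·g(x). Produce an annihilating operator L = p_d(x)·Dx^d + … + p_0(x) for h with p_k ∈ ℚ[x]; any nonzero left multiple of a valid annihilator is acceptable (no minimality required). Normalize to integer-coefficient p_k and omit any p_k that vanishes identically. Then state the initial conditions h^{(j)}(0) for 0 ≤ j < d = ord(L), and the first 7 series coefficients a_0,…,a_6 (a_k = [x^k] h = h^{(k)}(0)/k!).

f: a_k = 1, 1, -1/2, 1/2, -5/8, 7/8, -21/16, …
g: a_k = 4, 12, 36, 108, 324, 972, 2916, …
Sym-product of L_f,L_g gives L₀ (≤ ord 1).
L = (4 + 3·x) + (-1 + x + 6·x^2)·Dx  (order 1).
h: a_k = 4, 16, 46, 140, 835/2, 1256, 15051/4, …
ICs: h(0) = 4.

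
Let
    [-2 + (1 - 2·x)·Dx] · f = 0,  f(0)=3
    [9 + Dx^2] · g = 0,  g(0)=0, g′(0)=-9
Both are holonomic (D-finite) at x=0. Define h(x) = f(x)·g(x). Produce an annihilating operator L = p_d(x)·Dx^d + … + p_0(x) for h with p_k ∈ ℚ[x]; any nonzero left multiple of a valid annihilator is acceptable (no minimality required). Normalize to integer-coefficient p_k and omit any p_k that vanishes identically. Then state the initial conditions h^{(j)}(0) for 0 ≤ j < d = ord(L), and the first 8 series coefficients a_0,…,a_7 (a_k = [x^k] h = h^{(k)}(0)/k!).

L = (-9 + 18·x) + 4·Dx + (-1 + 2·x)·Dx^2  (order 2).
h: a_k = 0, -27, -54, -135/2, -135, -11529/40, -11529/20, -643437/560, …
ICs: h(0) = 0, h′(0) = -27.

f: a_k = 3, 6, 12, 24, 48, 96, 192, 384, …
g: a_k = 0, -9, 0, 27/2, 0, -243/40, 0, 729/560, …
h₀=f·g: eliminate ⇒ L₀, order ≤ 1·2.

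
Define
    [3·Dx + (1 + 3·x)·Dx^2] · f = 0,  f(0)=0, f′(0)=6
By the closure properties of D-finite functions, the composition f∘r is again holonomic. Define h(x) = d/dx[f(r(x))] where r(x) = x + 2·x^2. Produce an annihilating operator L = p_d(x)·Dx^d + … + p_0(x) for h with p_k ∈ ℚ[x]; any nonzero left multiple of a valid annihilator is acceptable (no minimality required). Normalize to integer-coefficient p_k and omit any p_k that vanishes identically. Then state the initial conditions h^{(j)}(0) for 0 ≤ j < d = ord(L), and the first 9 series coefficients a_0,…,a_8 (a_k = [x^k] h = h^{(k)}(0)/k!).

f: a_k = 0, 6, -9, 18, -81/2, 486/5, -243, 4374/7, -6561/4, …
Substitute x→r, Dx→(1/r')Dx; clear ⇒ L₀.
Differentiate: ansatz ord ≤ ord L₀ ⇒ L.
L = (-1 + 12·x + 24·x^2) + (1 + 7·x + 18·x^2 + 24·x^3)·Dx  (order 1).
h: a_k = 6, 6, -54, 126, -54, -594, 2106, -2754, -4374, …
ICs: h(0) = 6.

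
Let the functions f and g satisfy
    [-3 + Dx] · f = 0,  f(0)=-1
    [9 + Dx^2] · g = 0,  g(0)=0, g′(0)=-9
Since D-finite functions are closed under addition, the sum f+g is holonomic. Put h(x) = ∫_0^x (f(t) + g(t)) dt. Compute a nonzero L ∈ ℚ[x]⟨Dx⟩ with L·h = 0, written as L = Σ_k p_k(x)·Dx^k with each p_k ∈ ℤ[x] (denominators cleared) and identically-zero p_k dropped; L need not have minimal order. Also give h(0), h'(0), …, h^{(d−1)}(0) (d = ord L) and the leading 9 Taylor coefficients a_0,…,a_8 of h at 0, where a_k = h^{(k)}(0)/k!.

L = -27·Dx + 9·Dx^2 - 3·Dx^3 + Dx^4  (order 4).
h: a_k = 0, -1, -6, -3/2, 9/4, -27/40, -27/20, -81/560, 243/2240, …
ICs: h(0) = 0, h′(0) = -1, h′′(0) = -12, h′′′(0) = -9.

f: a_k = -1, -3, -9/2, -9/2, -27/8, -81/40, -81/80, -243/560, -729/4480, …
g: a_k = 0, -9, 0, 27/2, 0, -243/40, 0, 729/560, 0, …
Weyl lclm of L_f,L_g ⇒ L₀ (ord ≤ 3).
h=∫₀ˣh₀: take L = L₀·Dx.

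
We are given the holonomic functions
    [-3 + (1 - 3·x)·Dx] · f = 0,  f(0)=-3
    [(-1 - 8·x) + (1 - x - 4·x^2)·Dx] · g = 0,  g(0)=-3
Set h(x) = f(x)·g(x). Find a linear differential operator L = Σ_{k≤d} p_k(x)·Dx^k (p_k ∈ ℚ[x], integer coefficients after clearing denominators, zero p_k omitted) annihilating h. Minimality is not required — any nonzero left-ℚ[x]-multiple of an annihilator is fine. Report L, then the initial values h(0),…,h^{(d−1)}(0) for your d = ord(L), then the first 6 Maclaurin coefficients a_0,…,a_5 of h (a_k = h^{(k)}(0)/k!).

L = (-4 - 2·x + 36·x^2) + (1 - 4·x - x^2 + 12·x^3)·Dx  (order 1).
h: a_k = 9, 36, 153, 540, 1881, 6228, …
ICs: h(0) = 9.

f: a_k = -3, -9, -27, -81, -243, -729, …
g: a_k = -3, -3, -15, -27, -87, -195, …
L₀ := L_f ⊗_s L_g (sym. prod.), ord ≤ 1.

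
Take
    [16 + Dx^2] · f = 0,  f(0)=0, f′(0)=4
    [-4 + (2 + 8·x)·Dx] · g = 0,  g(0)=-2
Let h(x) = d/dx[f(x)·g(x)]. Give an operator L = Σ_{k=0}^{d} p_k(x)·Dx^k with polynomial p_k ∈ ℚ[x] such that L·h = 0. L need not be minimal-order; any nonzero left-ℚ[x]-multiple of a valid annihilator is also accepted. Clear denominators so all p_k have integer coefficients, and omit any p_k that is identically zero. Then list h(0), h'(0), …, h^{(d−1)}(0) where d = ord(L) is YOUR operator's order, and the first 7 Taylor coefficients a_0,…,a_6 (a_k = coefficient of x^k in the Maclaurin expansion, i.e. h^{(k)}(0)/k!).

L = (212 + 2304·x + 8704·x^2 + 16384·x^3 + 16384·x^4) + (-4 - 144·x - 768·x^2 - 1024·x^3)·Dx + (7 + 88·x + 432·x^2 + 1024·x^3 + 1024·x^4)·Dx^2  (order 2).
h: a_k = -8, -32, 112, 128/3, 304/3, -5184/5, 31456/9, …
ICs: h(0) = -8, h′(0) = -32.

f: a_k = 0, 4, 0, -32/3, 0, 128/15, 0, …
g: a_k = -2, -4, 4, -8, 20, -56, 168, …
f·g: L₀ = L_f ⊗_s L_g, ord ≤ 2·1.
h₀' ⇒ L via d/dx closure of L₀.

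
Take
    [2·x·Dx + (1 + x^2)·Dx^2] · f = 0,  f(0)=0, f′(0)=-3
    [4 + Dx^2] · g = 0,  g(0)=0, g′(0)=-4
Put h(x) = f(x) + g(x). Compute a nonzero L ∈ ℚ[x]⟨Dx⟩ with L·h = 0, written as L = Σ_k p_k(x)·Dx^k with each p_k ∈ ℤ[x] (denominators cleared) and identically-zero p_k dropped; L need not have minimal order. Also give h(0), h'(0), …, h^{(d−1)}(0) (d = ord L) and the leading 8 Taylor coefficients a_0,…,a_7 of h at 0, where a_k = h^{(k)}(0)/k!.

L = (-32·x + 80·x^3 + 16·x^5)·Dx + (4 + 32·x^2 + 36·x^4 + 8·x^6)·Dx^2 + (-8·x + 20·x^3 + 4·x^5)·Dx^3 + (1 + 8·x^2 + 9·x^4 + 2·x^6)·Dx^4  (order 4).
h: a_k = 0, -7, 0, 11/3, 0, -17/15, 0, 151/315, …
ICs: h(0) = 0, h′(0) = -7, h′′(0) = 0, h′′′(0) = 22.

f: a_k = 0, -3, 0, 1, 0, -3/5, 0, 3/7, …
g: a_k = 0, -4, 0, 8/3, 0, -8/15, 0, 16/315, …
L₀ := lclm(L_f,L_g); ord L₀ ≤ 2+2.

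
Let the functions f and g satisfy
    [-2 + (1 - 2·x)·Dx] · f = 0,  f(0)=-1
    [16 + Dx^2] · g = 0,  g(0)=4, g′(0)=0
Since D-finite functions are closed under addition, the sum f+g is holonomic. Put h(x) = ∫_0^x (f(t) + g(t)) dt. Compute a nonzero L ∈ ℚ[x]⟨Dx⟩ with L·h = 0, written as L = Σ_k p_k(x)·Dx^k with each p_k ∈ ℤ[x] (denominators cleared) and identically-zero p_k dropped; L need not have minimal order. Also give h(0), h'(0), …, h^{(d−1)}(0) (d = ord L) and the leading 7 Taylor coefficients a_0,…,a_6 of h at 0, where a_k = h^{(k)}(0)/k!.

L = (160 - 256·x + 256·x^2)·Dx + (-48 + 224·x - 384·x^2 + 256·x^3)·Dx^2 + (10 - 16·x + 16·x^2)·Dx^3 + (-3 + 14·x - 24·x^2 + 16·x^3)·Dx^4  (order 4).
h: a_k = 0, 3, -1, -12, -2, 16/3, -16/3, …
ICs: h(0) = 0, h′(0) = 3, h′′(0) = -2, h′′′(0) = -72.

f: a_k = -1, -2, -4, -8, -16, -32, -64, …
g: a_k = 4, 0, -32, 0, 128/3, 0, -1024/45, …
L₀ := lclm(L_f,L_g); ord L₀ ≤ 1+2.
∫: right-multiply L₀ by Dx.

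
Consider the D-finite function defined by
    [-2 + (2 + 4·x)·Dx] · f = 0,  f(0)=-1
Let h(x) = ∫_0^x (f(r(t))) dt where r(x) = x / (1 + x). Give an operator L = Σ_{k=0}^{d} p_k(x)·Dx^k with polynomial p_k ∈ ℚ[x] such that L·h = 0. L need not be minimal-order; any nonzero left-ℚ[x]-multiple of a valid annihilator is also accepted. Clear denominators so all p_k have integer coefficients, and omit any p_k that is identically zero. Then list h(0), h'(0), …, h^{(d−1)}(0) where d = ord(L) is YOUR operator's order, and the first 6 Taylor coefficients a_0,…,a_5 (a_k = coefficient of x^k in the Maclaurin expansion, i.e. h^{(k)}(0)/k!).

f: a_k = -1, -1, 1/2, -1/2, 5/8, -7/8, …
Substitute x→r, Dx→(1/r')Dx; clear ⇒ L₀.
h=∫₀ˣh₀: take L = L₀·Dx.
L = -Dx + (1 + 4·x + 3·x^2)·Dx^2  (order 2).
h: a_k = 0, -1, -1/2, 1/2, -5/8, 37/40, …
ICs: h(0) = 0, h′(0) = -1.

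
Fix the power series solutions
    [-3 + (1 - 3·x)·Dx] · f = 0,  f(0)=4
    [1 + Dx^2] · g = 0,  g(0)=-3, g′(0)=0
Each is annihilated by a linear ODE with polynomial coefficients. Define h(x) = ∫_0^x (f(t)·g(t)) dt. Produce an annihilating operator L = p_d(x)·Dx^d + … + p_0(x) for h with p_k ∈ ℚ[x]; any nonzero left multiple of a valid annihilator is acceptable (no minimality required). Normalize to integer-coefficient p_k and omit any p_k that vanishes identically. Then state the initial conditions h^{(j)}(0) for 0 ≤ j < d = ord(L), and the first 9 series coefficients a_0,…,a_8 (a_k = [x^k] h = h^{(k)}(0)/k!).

f: a_k = 4, 12, 36, 108, 324, 972, 2916, 8748, 26244, …
g: a_k = -3, 0, 3/2, 0, -1/8, 0, 1/240, 0, -1/13440, …
Product ⇒ symmetric product L₀, ord ≤ 2.
h=∫₀ˣh₀: take L = L₀·Dx.
L = (-1 + 3·x)·Dx + 6·Dx^2 + (-1 + 3·x)·Dx^3  (order 3).
h: a_k = 0, -12, -18, -34, -153/2, -1837/10, -1837/4, -495989/420, -495989/160, …
ICs: h(0) = 0, h′(0) = -12, h′′(0) = -36.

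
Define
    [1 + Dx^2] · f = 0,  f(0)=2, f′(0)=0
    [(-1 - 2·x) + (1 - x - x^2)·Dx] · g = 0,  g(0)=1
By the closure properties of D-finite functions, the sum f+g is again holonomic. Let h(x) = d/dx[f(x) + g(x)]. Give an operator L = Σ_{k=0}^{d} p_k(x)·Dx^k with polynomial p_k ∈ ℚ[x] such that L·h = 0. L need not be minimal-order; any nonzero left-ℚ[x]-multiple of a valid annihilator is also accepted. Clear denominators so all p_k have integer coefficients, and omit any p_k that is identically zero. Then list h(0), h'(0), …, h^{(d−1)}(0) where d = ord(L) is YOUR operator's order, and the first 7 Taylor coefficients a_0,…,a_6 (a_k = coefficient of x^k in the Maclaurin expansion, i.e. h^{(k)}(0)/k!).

f: a_k = 2, 0, -1, 0, 1/12, 0, -1/360, …
g: a_k = 1, 1, 2, 3, 5, 8, 13, …
f+g: L₀ = lclm(L_f,L_g), ord ≤ 2+1.
h=h₀': d/dx-closure on L₀ ⇒ L.
L = (124 + 358·x + 470·x^2 + 230·x^3 + 130·x^4 + 18·x^5 + 6·x^6) + (-19 - 29·x + 36·x^2 + 55·x^3 + 50·x^4 + 27·x^5 + 7·x^6 + 2·x^7)·Dx + (124 + 358·x + 470·x^2 + 230·x^3 + 130·x^4 + 18·x^5 + 6·x^6)·Dx^2 + (-19 - 29·x + 36·x^2 + 55·x^3 + 50·x^4 + 27·x^5 + 7·x^6 + 2·x^7)·Dx^3  (order 3).
h: a_k = 1, 2, 9, 61/3, 40, 4679/60, 147, …
ICs: h(0) = 1, h′(0) = 2, h′′(0) = 18.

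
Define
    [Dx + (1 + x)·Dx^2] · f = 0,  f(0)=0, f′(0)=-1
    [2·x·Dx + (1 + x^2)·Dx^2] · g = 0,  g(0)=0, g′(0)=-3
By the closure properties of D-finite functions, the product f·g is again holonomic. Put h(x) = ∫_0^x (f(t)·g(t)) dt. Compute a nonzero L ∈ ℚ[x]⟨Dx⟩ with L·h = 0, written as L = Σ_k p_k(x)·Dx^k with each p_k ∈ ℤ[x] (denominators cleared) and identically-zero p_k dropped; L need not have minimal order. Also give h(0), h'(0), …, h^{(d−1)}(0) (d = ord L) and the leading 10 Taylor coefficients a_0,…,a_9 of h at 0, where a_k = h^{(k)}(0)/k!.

f: a_k = 0, -1, 1/2, -1/3, 1/4, -1/5, 1/6, -1/7, 1/8, -1/9, …
g: a_k = 0, -3, 0, 1, 0, -3/5, 0, 3/7, 0, -1/3, …
f·g: L₀ = L_f ⊗_s L_g, ord ≤ 2·2.
Integrate: L := L₀·Dx.
L = (24 + 44·x + 80·x^2 + 156·x^3 + 120·x^4 + 52·x^5 + 4·x^7)·Dx^2 + (18 + 124·x + 308·x^2 + 484·x^3 + 544·x^4 + 372·x^5 + 140·x^6 + 12·x^7 + 14·x^8)·Dx^3 + (12 + 64·x + 192·x^2 + 312·x^3 + 360·x^4 + 312·x^5 + 192·x^6 + 72·x^7 + 12·x^8 + 8·x^9)·Dx^4 + (5 + 18·x + 37·x^2 + 56·x^3 + 66·x^4 + 60·x^5 + 42·x^6 + 24·x^7 + 9·x^8 + 2·x^9 + x^10)·Dx^5  (order 5).
h: a_k = 0, 0, 0, 1, -3/8, 0, -1/24, 13/105, -11/160, 0, …
ICs: h(0) = 0, h′(0) = 0, h′′(0) = 0, h′′′(0) = 6, h′′′′(0) = -9.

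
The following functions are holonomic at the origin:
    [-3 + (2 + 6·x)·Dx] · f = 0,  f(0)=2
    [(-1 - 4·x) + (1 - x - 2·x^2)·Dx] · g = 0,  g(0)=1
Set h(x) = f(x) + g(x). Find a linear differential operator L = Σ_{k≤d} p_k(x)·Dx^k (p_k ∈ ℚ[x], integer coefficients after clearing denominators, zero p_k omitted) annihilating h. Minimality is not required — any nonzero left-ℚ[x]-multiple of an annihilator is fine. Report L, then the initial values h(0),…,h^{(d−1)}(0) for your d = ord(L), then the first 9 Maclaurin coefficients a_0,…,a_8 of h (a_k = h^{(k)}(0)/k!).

L = (45 + 207·x + 306·x^2 + 360·x^3) + (-33 - 174·x - 573·x^2 - 1044·x^3 - 900·x^4)·Dx + (-2 + 30·x + 138·x^2 - 38·x^3 - 504·x^4 - 360·x^5)·Dx^2  (order 2).
h: a_k = 3, 4, 3/4, 67/8, 299/64, 4389/128, 6707/512, 159211/1024, -13005/16384, …
ICs: h(0) = 3, h′(0) = 4.

f: a_k = 2, 3, -9/4, 27/8, -405/64, 1701/128, -15309/512, 72171/1024, -2814669/16384, …
g: a_k = 1, 1, 3, 5, 11, 21, 43, 85, 171, …
L₀ := lclm(L_f,L_g); ord L₀ ≤ 1+1.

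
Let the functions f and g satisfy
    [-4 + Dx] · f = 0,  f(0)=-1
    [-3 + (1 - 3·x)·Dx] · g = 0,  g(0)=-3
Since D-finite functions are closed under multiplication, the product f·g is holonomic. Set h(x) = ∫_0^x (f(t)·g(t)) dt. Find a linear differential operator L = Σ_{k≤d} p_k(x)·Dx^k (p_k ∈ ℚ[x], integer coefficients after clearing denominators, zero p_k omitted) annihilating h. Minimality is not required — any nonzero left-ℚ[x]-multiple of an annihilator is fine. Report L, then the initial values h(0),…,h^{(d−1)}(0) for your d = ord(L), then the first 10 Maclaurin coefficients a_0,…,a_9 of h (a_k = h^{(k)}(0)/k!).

L = (7 - 12·x)·Dx + (-1 + 3·x)·Dx^2  (order 2).
h: a_k = 0, 3, 21/2, 29, 293/4, 911/5, 13793/30, 124393/105, 2613277/840, 1120049/135, …
ICs: h(0) = 0, h′(0) = 3.

f: a_k = -1, -4, -8, -32/3, -32/3, -128/15, -256/45, -1024/315, -512/315, -2048/2835, …
g: a_k = -3, -9, -27, -81, -243, -729, -2187, -6561, -19683, -59049, …
Product ⇒ symmetric product L₀, ord ≤ 1.
∫: right-multiply L₀ by Dx.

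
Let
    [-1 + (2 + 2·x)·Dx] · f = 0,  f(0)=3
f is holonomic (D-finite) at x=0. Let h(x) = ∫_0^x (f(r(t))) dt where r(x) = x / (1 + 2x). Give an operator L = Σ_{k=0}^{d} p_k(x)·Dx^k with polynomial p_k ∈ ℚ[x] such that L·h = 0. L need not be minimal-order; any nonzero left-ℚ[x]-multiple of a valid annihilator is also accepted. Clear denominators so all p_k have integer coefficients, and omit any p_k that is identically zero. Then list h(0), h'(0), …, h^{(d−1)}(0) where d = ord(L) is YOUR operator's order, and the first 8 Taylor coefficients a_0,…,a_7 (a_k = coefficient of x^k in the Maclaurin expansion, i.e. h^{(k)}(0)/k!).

f: a_k = 3, 3/2, -3/8, 3/16, -15/128, 21/256, -63/1024, 99/2048, …
Substitute x→r, Dx→(1/r')Dx; clear ⇒ L₀.
∫: right-multiply L₀ by Dx.
L = -Dx + (2 + 10·x + 12·x^2)·Dx^2  (order 2).
h: a_k = 0, 3, 3/4, -9/8, 123/64, -2271/640, 3543/512, -100935/7168, …
ICs: h(0) = 0, h′(0) = 3.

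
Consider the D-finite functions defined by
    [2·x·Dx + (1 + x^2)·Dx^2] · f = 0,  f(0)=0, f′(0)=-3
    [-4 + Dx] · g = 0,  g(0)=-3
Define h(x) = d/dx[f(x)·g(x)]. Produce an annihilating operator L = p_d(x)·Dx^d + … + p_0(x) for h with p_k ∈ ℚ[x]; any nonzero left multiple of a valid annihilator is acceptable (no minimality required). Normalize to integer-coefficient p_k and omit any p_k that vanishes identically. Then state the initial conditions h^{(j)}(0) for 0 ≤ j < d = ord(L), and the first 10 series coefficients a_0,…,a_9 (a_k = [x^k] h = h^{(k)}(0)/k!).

f: a_k = 0, -3, 0, 1, 0, -3/5, 0, 3/7, 0, -1/3, …
g: a_k = -3, -12, -24, -32, -32, -128/5, -256/15, -1024/105, -512/105, -2048/945, …
f·g: L₀ = L_f ⊗_s L_g, ord ≤ 2·1.
Derive L from L₀ (diff closure).
L = (28 - 32·x + 76·x^2 - 32·x^3 + 32·x^4) + (-15 + 12·x - 35·x^2 + 12·x^3 - 16·x^4)·Dx + (2 - x + 4·x^2 - x^3 + 2·x^4)·Dx^2  (order 2).
h: a_k = 9, 72, 207, 336, 369, 312, 1131/5, 992/7, 471/7, 7544/315, …
ICs: h(0) = 9, h′(0) = 72.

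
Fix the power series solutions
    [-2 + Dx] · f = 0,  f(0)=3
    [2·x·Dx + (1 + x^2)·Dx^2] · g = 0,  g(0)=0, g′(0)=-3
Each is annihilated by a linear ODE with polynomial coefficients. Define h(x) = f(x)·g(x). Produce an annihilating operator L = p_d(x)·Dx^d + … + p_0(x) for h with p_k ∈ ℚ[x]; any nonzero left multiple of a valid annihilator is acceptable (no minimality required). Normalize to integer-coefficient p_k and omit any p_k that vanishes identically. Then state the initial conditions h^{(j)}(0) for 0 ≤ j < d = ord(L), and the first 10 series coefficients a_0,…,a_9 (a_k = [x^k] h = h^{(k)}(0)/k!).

L = (4 - 4·x + 4·x^2) + (-4 + 2·x - 4·x^2)·Dx + (1 + x^2)·Dx^2  (order 2).
h: a_k = 0, -9, -18, -15, -6, -9/5, -2, -39/35, 26/35, 61/105, …
ICs: h(0) = 0, h′(0) = -9.

f: a_k = 3, 6, 6, 4, 2, 4/5, 4/15, 8/105, 2/105, 4/945, …
g: a_k = 0, -3, 0, 1, 0, -3/5, 0, 3/7, 0, -1/3, …
Sym-product of L_f,L_g gives L₀ (≤ ord 2).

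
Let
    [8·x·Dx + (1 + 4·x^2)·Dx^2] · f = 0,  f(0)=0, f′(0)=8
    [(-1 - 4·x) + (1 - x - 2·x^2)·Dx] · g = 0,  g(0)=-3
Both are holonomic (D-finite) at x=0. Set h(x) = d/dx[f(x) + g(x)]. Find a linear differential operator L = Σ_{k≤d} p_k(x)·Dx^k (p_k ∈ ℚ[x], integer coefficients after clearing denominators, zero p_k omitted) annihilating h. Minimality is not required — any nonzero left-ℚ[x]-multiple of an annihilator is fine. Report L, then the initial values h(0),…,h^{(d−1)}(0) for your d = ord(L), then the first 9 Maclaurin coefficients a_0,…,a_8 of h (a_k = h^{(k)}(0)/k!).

f: a_k = 0, 8, 0, -32/3, 0, 128/5, 0, -512/7, 0, …
g: a_k = -3, -3, -9, -15, -33, -63, -129, -255, -513, …
Weyl lclm of L_f,L_g ⇒ L₀ (ord ≤ 3).
Differentiate: ansatz ord ≤ ord L₀ ⇒ L.
L = (24 - 96·x - 864·x^2 - 1536·x^3 - 3264·x^4 - 768·x^6) + (-19 - 80·x - 100·x^2 - 544·x^3 - 1424·x^4 - 2368·x^5 - 192·x^6 - 768·x^7)·Dx + (3 + 7·x + 32·x^2 - 28·x^3 + 24·x^4 - 240·x^5 - 256·x^6 - 64·x^7 - 128·x^8)·Dx^2  (order 2).
h: a_k = 5, -18, -77, -132, -187, -774, -2297, -4104, -7159, …
ICs: h(0) = 5, h′(0) = -18.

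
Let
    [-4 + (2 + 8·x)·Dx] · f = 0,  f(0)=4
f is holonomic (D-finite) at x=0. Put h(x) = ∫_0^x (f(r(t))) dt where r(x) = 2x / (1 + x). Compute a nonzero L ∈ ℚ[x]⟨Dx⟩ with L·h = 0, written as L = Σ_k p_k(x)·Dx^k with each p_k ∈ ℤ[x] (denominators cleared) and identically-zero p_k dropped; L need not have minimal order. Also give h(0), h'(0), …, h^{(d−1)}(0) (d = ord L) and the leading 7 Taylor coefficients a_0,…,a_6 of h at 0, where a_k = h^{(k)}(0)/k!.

f: a_k = 4, 8, -8, 16, -40, 112, -336, …
f∘r: x↦r, Dx↦Dx/r' in L_f ⇒ L₀.
h=∫₀ˣh₀: take L = L₀·Dx.
L = -4·Dx + (1 + 10·x + 9·x^2)·Dx^2  (order 2).
h: a_k = 0, 4, 8, -16, 52, -1136/5, 1176, …
ICs: h(0) = 0, h′(0) = 4.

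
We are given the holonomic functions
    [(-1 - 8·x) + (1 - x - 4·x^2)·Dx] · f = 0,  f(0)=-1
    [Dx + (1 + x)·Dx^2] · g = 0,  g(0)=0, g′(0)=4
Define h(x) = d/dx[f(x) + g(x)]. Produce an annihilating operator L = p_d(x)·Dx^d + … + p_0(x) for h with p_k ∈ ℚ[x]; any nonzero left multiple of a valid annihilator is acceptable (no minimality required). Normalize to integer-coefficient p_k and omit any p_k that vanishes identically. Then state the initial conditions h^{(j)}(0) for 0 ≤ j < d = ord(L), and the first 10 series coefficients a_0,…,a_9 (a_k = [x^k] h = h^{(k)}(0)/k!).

L = (74 + 562·x + 1120·x^2 + 1728·x^3 + 768·x^4) + (52 + 576·x + 1636·x^2 + 3264·x^3 + 3488·x^4 + 1280·x^5)·Dx + (-11 - 41·x - 53·x^2 + 185·x^3 + 704·x^4 + 752·x^5 + 256·x^6)·Dx^2  (order 2).
h: a_k = 3, -14, -23, -120, -321, -1090, -3083, -9324, -26357, -75894, …
ICs: h(0) = 3, h′(0) = -14.

f: a_k = -1, -1, -5, -9, -29, -65, -181, -441, -1165, -2929, …
g: a_k = 0, 4, -2, 4/3, -1, 4/5, -2/3, 4/7, -1/2, 4/9, …
Sum ⇒ L₀ = lclm(L_f,L_g) in ℚ(x)⟨Dx⟩.
Derive L from L₀ (diff closure).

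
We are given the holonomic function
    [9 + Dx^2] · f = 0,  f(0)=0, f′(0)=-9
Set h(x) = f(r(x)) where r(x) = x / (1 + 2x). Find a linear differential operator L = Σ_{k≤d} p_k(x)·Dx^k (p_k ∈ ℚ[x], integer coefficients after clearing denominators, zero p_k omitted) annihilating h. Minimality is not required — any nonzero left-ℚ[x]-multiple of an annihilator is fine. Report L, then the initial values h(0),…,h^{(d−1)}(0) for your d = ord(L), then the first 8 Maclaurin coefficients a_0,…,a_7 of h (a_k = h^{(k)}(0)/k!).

f: a_k = 0, -9, 0, 27/2, 0, -243/40, 0, 729/560, …
Change of var in L_f (x↦r) gives L₀.
L = 9 + (4 + 24·x + 48·x^2 + 32·x^3)·Dx + (1 + 8·x + 24·x^2 + 32·x^3 + 16·x^4)·Dx^2  (order 2).
h: a_k = 0, -9, 18, -45/2, -9, 6957/40, -2925/4, 1288449/560, …
ICs: h(0) = 0, h′(0) = -9.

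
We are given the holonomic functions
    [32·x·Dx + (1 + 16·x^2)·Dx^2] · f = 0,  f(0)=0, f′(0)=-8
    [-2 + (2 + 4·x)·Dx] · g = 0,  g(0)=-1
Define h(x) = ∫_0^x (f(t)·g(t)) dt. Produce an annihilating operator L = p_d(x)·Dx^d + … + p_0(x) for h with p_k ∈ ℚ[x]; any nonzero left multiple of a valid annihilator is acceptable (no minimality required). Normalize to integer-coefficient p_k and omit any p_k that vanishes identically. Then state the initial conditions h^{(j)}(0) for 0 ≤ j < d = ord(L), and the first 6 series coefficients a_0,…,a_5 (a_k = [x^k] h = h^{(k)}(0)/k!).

f: a_k = 0, -8, 0, 128/3, 0, -2048/5, …
g: a_k = -1, -1, 1/2, -1/2, 5/8, -7/8, …
h₀=f·g: eliminate ⇒ L₀, order ≤ 2·1.
h=∫₀ˣh₀: take L = L₀·Dx.
L = (3 - 32·x - 16·x^2)·Dx + (-2 + 28·x + 96·x^2 + 64·x^3)·Dx^2 + (1 + 4·x + 20·x^2 + 64·x^3 + 64·x^4)·Dx^3  (order 3).
h: a_k = 0, 0, 4, 8/3, -35/3, -116/15, …
ICs: h(0) = 0, h′(0) = 0, h′′(0) = 8.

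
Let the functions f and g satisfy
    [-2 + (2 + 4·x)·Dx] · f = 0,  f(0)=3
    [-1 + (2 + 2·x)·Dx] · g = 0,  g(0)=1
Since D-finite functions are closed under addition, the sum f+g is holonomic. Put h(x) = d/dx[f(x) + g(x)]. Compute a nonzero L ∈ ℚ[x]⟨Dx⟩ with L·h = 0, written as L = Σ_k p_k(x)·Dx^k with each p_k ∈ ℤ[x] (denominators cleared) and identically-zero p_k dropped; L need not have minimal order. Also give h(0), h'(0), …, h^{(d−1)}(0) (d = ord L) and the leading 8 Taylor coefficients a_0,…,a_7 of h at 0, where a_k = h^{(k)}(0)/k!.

L = -3 + (-9 - 12·x)·Dx + (-2 - 6·x - 4·x^2)·Dx^2  (order 2).
h: a_k = 7/2, -13/4, 75/16, -245/32, 3395/256, -12159/512, 88935/2048, -329901/4096, …
ICs: h(0) = 7/2, h′(0) = -13/4.

f: a_k = 3, 3, -3/2, 3/2, -15/8, 21/8, -63/16, 99/16, …
g: a_k = 1, 1/2, -1/8, 1/16, -5/128, 7/256, -21/1024, 33/2048, …
h₀=f+g: left-lcm gives L₀, ord ≤ 2.
Differentiate: ansatz ord ≤ ord L₀ ⇒ L.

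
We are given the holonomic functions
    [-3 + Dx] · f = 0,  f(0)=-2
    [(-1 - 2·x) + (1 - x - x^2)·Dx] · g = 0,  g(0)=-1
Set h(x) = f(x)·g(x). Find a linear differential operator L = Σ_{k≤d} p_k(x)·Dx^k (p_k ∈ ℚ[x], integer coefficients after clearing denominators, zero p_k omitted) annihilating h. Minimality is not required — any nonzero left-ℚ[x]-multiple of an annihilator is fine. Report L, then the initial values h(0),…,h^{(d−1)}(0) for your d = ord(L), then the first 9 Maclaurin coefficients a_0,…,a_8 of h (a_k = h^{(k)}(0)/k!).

f: a_k = -2, -6, -9, -9, -27/4, -81/20, -81/40, -243/280, -729/2240, …
g: a_k = -1, -1, -2, -3, -5, -8, -13, -21, -34, …
h₀=f·g: eliminate ⇒ L₀, order ≤ 1·1.
L = (4 - x - 3·x^2) + (-1 + x + x^2)·Dx  (order 1).
h: a_k = 2, 8, 19, 36, 247/4, 509/5, 6623/40, 18777/70, 972481/2240, …
ICs: h(0) = 2.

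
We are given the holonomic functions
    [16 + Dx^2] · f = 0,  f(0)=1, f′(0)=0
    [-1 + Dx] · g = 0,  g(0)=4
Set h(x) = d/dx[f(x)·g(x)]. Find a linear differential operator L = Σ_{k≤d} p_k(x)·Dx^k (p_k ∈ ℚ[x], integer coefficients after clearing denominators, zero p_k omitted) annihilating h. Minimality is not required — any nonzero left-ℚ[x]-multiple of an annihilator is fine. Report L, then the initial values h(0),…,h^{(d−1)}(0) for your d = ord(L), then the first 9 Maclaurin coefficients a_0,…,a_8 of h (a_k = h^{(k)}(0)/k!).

L = 17 - 2·Dx + Dx^2  (order 2).
h: a_k = 4, -60, -94, 322/3, 1121/6, -33/2, -20047/180, -31679/1260, 277441/10080, …
ICs: h(0) = 4, h′(0) = -60.

f: a_k = 1, 0, -8, 0, 32/3, 0, -256/45, 0, 512/315, …
g: a_k = 4, 4, 2, 2/3, 1/6, 1/30, 1/180, 1/1260, 1/10080, …
f·g: L₀ = L_f ⊗_s L_g, ord ≤ 2·1.
h=h₀': d/dx-closure on L₀ ⇒ L.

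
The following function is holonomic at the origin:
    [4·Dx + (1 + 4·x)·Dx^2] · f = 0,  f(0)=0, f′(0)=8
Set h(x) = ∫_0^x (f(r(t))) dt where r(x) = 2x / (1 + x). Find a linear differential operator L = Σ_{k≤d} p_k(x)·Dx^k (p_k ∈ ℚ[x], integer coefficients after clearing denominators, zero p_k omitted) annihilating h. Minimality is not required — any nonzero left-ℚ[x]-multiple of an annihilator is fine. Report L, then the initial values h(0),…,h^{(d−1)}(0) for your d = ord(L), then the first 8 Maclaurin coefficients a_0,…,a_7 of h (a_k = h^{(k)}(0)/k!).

f: a_k = 0, 8, -16, 128/3, -128, 2048/5, -4096/3, 32768/7, …
f∘r: x↦r, Dx↦Dx/r' in L_f ⇒ L₀.
Integrate: L := L₀·Dx.
L = (10 + 18·x)·Dx^2 + (1 + 10·x + 9·x^2)·Dx^3  (order 3).
h: a_k = 0, 0, 8, -80/3, 364/3, -656, 59048/15, -75920/3, …
ICs: h(0) = 0, h′(0) = 0, h′′(0) = 16.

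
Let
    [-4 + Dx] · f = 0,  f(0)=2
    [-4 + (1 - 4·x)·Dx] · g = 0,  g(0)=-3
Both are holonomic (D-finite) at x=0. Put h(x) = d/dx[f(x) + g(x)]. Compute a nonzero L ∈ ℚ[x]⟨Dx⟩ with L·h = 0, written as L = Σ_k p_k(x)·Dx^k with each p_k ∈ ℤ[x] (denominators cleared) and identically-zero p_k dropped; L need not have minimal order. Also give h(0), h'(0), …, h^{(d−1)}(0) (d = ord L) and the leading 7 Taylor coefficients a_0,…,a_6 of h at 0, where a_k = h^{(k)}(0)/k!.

f: a_k = 2, 8, 16, 64/3, 64/3, 256/15, 512/45, …
g: a_k = -3, -12, -48, -192, -768, -3072, -12288, …
Sum ⇒ L₀ = lclm(L_f,L_g) in ℚ(x)⟨Dx⟩.
h=h₀': d/dx-closure on L₀ ⇒ L.
L = (64 + 128·x) + (-20 - 32·x + 64·x^2)·Dx + (1 - 16·x^2)·Dx^2  (order 2).
h: a_k = -4, -64, -512, -8960/3, -45824/3, -1104896/15, -15480832/45, …
ICs: h(0) = -4, h′(0) = -64.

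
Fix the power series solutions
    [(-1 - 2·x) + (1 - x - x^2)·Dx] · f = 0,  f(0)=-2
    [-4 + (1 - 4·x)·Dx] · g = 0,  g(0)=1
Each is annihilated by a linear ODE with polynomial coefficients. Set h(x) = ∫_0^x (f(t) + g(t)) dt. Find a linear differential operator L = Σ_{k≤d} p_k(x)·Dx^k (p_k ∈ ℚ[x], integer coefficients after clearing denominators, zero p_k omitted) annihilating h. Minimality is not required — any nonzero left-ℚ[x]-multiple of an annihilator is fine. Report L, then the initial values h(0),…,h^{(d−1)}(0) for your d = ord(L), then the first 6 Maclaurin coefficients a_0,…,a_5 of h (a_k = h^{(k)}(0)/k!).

L = (-16 - 72·x + 24·x^2 - 32·x^3)·Dx + (28 - 38·x - 54·x^2 + 16·x^3 - 64·x^4)·Dx^2 + (-3 + 17·x - 23·x^2 + 14·x^3 - 4·x^4 - 16·x^5)·Dx^3  (order 3).
h: a_k = 0, -1, 1, 4, 29/2, 246/5, …
ICs: h(0) = 0, h′(0) = -1, h′′(0) = 2.

f: a_k = -2, -2, -4, -6, -10, -16, …
g: a_k = 1, 4, 16, 64, 256, 1024, …
Sum ⇒ L₀ = lclm(L_f,L_g) in ℚ(x)⟨Dx⟩.
h=∫₀ˣh₀: take L = L₀·Dx.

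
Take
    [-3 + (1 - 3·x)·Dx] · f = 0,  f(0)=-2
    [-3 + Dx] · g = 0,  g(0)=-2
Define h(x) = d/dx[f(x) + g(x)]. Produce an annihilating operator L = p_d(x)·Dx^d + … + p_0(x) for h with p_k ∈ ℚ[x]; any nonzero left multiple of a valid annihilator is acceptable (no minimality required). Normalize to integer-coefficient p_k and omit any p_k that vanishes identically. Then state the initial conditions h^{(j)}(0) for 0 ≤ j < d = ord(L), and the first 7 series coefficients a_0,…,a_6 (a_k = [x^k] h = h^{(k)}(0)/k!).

L = (36 + 54·x) + (-15 - 18·x + 27·x^2)·Dx + (1 - 9·x^2)·Dx^2  (order 2).
h: a_k = -12, -54, -189, -675, -9801/4, -175203/20, -1224963/40, …
ICs: h(0) = -12, h′(0) = -54.

f: a_k = -2, -6, -18, -54, -162, -486, -1458, …
g: a_k = -2, -6, -9, -9, -27/4, -81/20, -81/40, …
L₀ := lclm(L_f,L_g); ord L₀ ≤ 1+1.
Derive L from L₀ (diff closure).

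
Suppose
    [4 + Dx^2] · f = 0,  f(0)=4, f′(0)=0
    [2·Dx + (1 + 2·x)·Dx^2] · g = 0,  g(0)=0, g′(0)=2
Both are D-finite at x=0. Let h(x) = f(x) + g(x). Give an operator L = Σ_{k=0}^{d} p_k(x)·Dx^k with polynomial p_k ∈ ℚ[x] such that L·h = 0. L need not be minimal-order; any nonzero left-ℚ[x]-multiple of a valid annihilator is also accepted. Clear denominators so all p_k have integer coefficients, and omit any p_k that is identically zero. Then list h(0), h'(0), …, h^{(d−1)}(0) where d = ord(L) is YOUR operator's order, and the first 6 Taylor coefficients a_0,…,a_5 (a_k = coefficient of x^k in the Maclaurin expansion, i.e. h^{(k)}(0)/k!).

f: a_k = 4, 0, -8, 0, 8/3, 0, …
g: a_k = 0, 2, -2, 8/3, -4, 32/5, …
f+g: L₀ = lclm(L_f,L_g), ord ≤ 2+2.
L = (56 + 32·x + 32·x^2)·Dx + (12 + 40·x + 48·x^2 + 32·x^3)·Dx^2 + (14 + 8·x + 8·x^2)·Dx^3 + (3 + 10·x + 12·x^2 + 8·x^3)·Dx^4  (order 4).
h: a_k = 4, 2, -10, 8/3, -4/3, 32/5, …
ICs: h(0) = 4, h′(0) = 2, h′′(0) = -20, h′′′(0) = 16.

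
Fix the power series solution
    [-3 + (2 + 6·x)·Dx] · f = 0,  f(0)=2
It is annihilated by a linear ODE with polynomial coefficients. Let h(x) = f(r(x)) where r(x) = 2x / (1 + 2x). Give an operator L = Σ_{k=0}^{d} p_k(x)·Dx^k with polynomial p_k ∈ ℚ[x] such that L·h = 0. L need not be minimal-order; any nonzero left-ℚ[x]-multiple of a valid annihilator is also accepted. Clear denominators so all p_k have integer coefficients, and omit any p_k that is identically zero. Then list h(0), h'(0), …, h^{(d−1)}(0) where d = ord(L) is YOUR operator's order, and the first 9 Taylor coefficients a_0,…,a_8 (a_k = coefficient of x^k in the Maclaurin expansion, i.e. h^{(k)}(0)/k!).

f: a_k = 2, 3, -9/4, 27/8, -405/64, 1701/128, -15309/512, 72171/1024, -2814669/16384, …
f∘r: x↦r, Dx↦Dx/r' in L_f ⇒ L₀.
L = -3 + (1 + 10·x + 16·x^2)·Dx  (order 1).
h: a_k = 2, 6, -21, 87, -1677/4, 9069/4, -106305/8, 658335/8, -33903165/64, …
ICs: h(0) = 2.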